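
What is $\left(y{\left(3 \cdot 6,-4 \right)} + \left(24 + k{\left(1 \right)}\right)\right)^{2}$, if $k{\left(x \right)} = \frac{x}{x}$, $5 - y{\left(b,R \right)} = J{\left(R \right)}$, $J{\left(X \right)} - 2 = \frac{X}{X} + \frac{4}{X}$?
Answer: $784$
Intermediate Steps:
$J{\left(X \right)} = 3 + \frac{4}{X}$ ($J{\left(X \right)} = 2 + \left(\frac{X}{X} + \frac{4}{X}\right) = 2 + \left(1 + \frac{4}{X}\right) = 3 + \frac{4}{X}$)
$y{\left(b,R \right)} = 2 - \frac{4}{R}$ ($y{\left(b,R \right)} = 5 - \left(3 + \frac{4}{R}\right) = 2 - \frac{4}{R}$)
$k{\left(x \right)} = 1$
$\left(y{\left(3 \cdot 6,-4 \right)} + \left(24 + k{\left(1 \right)}\right)\right)^{2} = \left(\left(2 - \frac{4}{-4}\right) + \left(24 + 1\right)\right)^{2} = \left(\left(2 - -1\right) + 25\right)^{2} = \left(\left(2 + 1\right) + 25\right)^{2} = \left(3 + 25\right)^{2} = 28^{2} = 784$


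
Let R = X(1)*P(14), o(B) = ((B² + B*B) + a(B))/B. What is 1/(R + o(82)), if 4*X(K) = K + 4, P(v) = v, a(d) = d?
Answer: 2/365 ≈ 0.0054795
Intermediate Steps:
X(K) = 1 + K/4 (X(K) = (K + 4)/4 = (4 + K)/4 = 1 + K/4)
o(B) = (B + 2*B²)/B (o(B) = ((B² + B*B) + B)/B = ((B² + B²) + B)/B = (2*B² + B)/B = (B + 2*B²)/B)
R = 35/2 (R = (1 + (¼)*1)*14 = (1 + ¼)*14 = (5/4)*14 = 35/2 ≈ 17.500)
1/(R + o(82)) = 1/(35/2 + (1 + 2*82)) = 1/(35/2 + (1 + 164)) = 1/(35/2 + 165) = 1/(365/2) = 2/365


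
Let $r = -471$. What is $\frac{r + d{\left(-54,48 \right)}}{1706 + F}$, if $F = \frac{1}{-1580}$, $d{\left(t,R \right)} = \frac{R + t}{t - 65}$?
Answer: $- \frac{29515980}{106920667} \approx -0.27605$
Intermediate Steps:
$d{\left(t,R \right)} = \frac{R + t}{-65 + t}$
$F = - \frac{1}{1580} \approx -0.00063291$
$\frac{r + d{\left(-54,48 \right)}}{1706 + F} = \frac{-471 + \frac{48 - 54}{-65 - 54}}{1706 - \frac{1}{1580}} = \frac{-471 + \frac{1}{-119} \left(-6\right)}{\frac{2695479}{1580}} = \left(-471 - - \frac{6}{119}\right) \frac{1580}{2695479} = \left(-471 + \frac{6}{119}\right) \frac{1580}{2695479} = \left(- \frac{56043}{119}\right) \frac{1580}{2695479} = - \frac{29515980}{106920667}$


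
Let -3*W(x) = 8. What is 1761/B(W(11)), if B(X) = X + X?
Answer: -5283/16 ≈ -330.19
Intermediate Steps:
W(x) = -8/3 (W(x) = -⅓*8 = -8/3)
B(X) = 2*X
1761/B(W(11)) = 1761/((2*(-8/3))) = 1761/(-16/3) = 1761*(-3/16) = -5283/16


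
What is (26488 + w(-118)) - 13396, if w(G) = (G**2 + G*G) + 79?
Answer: 41019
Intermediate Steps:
w(G) = 79 + 2*G**2 (w(G) = (G**2 + G**2) + 79 = 2*G**2 + 79 = 79 + 2*G**2)
(26488 + w(-118)) - 13396 = (26488 + (79 + 2*(-118)**2)) - 13396 = (26488 + (79 + 2*13924)) - 13396 = (26488 + (79 + 27848)) - 13396 = (26488 + 27927) - 13396 = 54415 - 13396 = 41019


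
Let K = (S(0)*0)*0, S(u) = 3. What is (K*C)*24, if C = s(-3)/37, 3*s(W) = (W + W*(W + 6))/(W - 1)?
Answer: 0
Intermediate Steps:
s(W) = (W + W*(6 + W))/(3*(-1 + W)) (s(W) = ((W + W*(W + 6))/(W - 1))/3 = ((W + W*(6 + W))/(-1 + W))/3 = (W + W*(6 + W))/(3*(-1 + W)))
C = 1/37 (C = ((⅓)*(-3)*(7 - 3)/(-1 - 3))/37 = ((⅓)*(-3)*4/(-4))*(1/37) = ((⅓)*(-3)*(-¼)*4)*(1/37) = 1*(1/37) = 1/37 ≈ 0.027027)
K = 0 (K = (3*0)*0 = 0*0 = 0)
(K*C)*24 = (0*(1/37))*24 = 0*24 = 0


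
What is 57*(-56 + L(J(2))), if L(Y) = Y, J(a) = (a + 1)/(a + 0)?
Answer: -6213/2 ≈ -3106.5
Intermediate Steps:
J(a) = (1 + a)/a
57*(-56 + L(J(2))) = 57*(-56 + (1 + 2)/2) = 57*(-56 + (½)*3) = 57*(-56 + 3/2) = 57*(-109/2) = -6213/2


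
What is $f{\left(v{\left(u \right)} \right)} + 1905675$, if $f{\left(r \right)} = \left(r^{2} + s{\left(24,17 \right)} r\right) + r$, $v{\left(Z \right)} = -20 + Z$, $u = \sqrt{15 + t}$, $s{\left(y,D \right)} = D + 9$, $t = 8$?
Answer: $1905558 - 13 \sqrt{23} \approx 1.9055 \cdot 10^{6}$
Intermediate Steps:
$s{\left(y,D \right)} = 9 + D$
$u = \sqrt{23}$ ($u = \sqrt{15 + 8} = \sqrt{23} \approx 4.7958$)
$f{\left(r \right)} = r^{2} + 27 r$ ($f{\left(r \right)} = \left(r^{2} + \left(9 + 17\right) r\right) + r = \left(r^{2} + 26 r\right) + r = r^{2} + 27 r$)
$f{\left(v{\left(u \right)} \right)} + 1905675 = \left(-20 + \sqrt{23}\right) \left(27 - \left(20 - \sqrt{23}\right)\right) + 1905675 = \left(-20 + \sqrt{23}\right) \left(7 + \sqrt{23}\right) + 1905675 = 1905675 + \left(-20 + \sqrt{23}\right) \left(7 + \sqrt{23}\right)$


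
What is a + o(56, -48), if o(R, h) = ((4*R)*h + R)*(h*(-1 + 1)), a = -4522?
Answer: -4522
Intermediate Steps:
o(R, h) = 0 (o(R, h) = (4*R*h + R)*(h*0) = (R + 4*R*h)*0 = 0)
a + o(56, -48) = -4522 + 0 = -4522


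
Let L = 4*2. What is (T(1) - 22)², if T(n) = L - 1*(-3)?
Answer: 121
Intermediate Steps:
L = 8
T(n) = 11 (T(n) = 8 - 1*(-3) = 8 + 3 = 11)
(T(1) - 22)² = (11 - 22)² = (-11)² = 121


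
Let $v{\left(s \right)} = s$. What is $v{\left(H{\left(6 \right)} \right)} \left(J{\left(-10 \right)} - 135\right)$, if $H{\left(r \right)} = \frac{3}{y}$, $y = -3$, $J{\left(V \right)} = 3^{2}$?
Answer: $126$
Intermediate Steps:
$J{\left(V \right)} = 9$
$H{\left(r \right)} = -1$ ($H{\left(r \right)} = \frac{3}{-3} = 3 \left(- \frac{1}{3}\right) = -1$)
$v{\left(H{\left(6 \right)} \right)} \left(J{\left(-10 \right)} - 135\right) = - (9 - 135) = \left(-1\right) \left(-126\right) = 126$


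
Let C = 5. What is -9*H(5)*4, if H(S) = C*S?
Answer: -900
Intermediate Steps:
H(S) = 5*S
-9*H(5)*4 = -45*5*4 = -9*25*4 = -225*4 = -900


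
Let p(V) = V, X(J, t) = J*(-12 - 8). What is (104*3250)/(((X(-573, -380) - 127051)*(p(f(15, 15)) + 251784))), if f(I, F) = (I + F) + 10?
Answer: -21125/1819286749 ≈ -1.1612e-5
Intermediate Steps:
X(J, t) = -20*J (X(J, t) = J*(-20) = -20*J)
f(I, F) = 10 + F + I (f(I, F) = (F + I) + 10 = 10 + F + I)
(104*3250)/(((X(-573, -380) - 127051)*(p(f(15, 15)) + 251784))) = (104*3250)/(((-20*(-573) - 127051)*((10 + 15 + 15) + 251784))) = 338000/(((11460 - 127051)*(40 + 251784))) = 338000/((-115591*251824)) = 338000/(-29108587984) = 338000*(-1/29108587984) = -21125/1819286749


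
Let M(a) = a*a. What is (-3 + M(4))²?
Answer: 169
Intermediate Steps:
M(a) = a²
(-3 + M(4))² = (-3 + 4²)² = (-3 + 16)² = 13² = 169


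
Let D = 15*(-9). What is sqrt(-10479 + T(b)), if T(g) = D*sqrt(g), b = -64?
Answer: sqrt(-10479 - 1080*I) ≈ 5.2682 - 102.5*I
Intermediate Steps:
D = -135
T(g) = -135*sqrt(g)
sqrt(-10479 + T(b)) = sqrt(-10479 - 1080*I)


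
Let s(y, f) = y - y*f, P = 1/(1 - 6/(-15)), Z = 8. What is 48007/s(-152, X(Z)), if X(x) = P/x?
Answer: -336049/969 ≈ -346.80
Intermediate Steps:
P = 5/7 (P = 1/(1 - 6*(-1/15)) = 1/(1 + ⅖) = 1/(7/5) = 5/7 ≈ 0.71429)
X(x) = 5/(7*x)
s(y, f) = y - f*y
48007/s(-152, X(Z)) = 48007/((-152*(1 - 5/(7*8)))) = 48007/((-152*(1 - 1*5/56))) = 48007/((-152*(1 - 5/56))) = 48007/((-152*51/56)) = 48007/(-969/7) = 48007*(-7/969) = -336049/969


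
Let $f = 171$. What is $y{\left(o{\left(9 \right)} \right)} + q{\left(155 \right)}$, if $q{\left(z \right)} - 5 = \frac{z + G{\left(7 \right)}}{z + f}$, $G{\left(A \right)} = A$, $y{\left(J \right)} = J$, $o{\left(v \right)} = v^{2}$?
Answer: $\frac{14099}{163} \approx 86.497$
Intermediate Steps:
$q{\left(z \right)} = 5 + \frac{7 + z}{171 + z}$ ($q{\left(z \right)} = 5 + \frac{z + 7}{z + 171} = 5 + \frac{7 + z}{171 + z}$)
$y{\left(o{\left(9 \right)} \right)} + q{\left(155 \right)} = 9^{2} + \frac{2 \left(431 + 3 \cdot 155\right)}{171 + 155} = 81 + \frac{2 \left(431 + 465\right)}{326} = 81 + 2 \cdot \frac{1}{326} \cdot 896 = 81 + \frac{896}{163} = \frac{14099}{163}$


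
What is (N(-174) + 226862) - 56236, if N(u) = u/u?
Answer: 170627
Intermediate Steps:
N(u) = 1
(N(-174) + 226862) - 56236 = (1 + 226862) - 56236 = 226863 - 56236 = 170627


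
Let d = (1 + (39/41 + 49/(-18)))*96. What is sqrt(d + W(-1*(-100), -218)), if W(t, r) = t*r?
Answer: 2*I*sqrt(82732998)/123 ≈ 147.9*I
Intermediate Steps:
W(t, r) = r*t
d = -9104/123 (d = (1 + (39*(1/41) + 49*(-1/18)))*96 = (1 + (39/41 - 49/18))*96 = (1 - 1307/738)*96 = -569/738*96 = -9104/123 ≈ -74.016)
sqrt(d + W(-1*(-100), -218)) = sqrt(-9104/123 - (-218)*(-100)) = sqrt(-9104/123 - 218*100) = sqrt(-9104/123 - 21800) = sqrt(-2690504/123) = 2*I*sqrt(82732998)/123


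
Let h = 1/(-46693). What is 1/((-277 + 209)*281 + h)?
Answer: -46693/892209845 ≈ -5.2334e-5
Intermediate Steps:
h = -1/46693 ≈ -2.1416e-5
1/((-277 + 209)*281 + h) = 1/((-277 + 209)*281 - 1/46693) = 1/(-68*281 - 1/46693) = 1/(-19108 - 1/46693) = 1/(-892209845/46693) = -46693/892209845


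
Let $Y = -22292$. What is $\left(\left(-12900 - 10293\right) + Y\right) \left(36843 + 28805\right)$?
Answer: $-2985999280$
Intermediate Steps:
$\left(\left(-12900 - 10293\right) + Y\right) \left(36843 + 28805\right) = \left(\left(-12900 - 10293\right) - 22292\right) \left(36843 + 28805\right) = \left(-23193 - 22292\right) 65648 = \left(-45485\right) 65648 = -2985999280$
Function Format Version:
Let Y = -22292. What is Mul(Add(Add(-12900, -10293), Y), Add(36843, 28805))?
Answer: -2985999280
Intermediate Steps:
Mul(Add(Add(-12900, -10293), Y), Add(36843, 28805)) = Mul(Add(Add(-12900, -10293), -22292), Add(36843, 28805)) = Mul(Add(-23193, -22292), 65648) = Mul(-45485, 65648) = -2985999280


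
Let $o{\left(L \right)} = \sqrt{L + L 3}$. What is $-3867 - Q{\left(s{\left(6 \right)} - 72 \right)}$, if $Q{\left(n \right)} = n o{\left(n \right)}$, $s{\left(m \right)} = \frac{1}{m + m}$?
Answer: $-3867 + \frac{863 i \sqrt{2589}}{36} \approx -3867.0 + 1219.8 i$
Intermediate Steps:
$s{\left(m \right)} = \frac{1}{2 m}$
$o{\left(L \right)} = 2 \sqrt{L}$ ($o{\left(L \right)} = \sqrt{L + 3 L} = \sqrt{4 L} = 2 \sqrt{L}$)
$Q{\left(n \right)} = 2 n^{\frac{3}{2}}$ ($Q{\left(n \right)} = n 2 \sqrt{n} = 2 n^{\frac{3}{2}}$)
$-3867 - Q{\left(s{\left(6 \right)} - 72 \right)} = -3867 - 2 \left(\frac{1}{2 \cdot 6} - 72\right)^{\frac{3}{2}} = -3867 - 2 \left(\frac{1}{2} \cdot \frac{1}{6} - 72\right)^{\frac{3}{2}} = -3867 - 2 \left(\frac{1}{12} - 72\right)^{\frac{3}{2}} = -3867 - 2 \left(- \frac{863}{12}\right)^{\frac{3}{2}} = -3867 - 2 \left(- \frac{863 i \sqrt{2589}}{72}\right) = -3867 - - \frac{863 i \sqrt{2589}}{36} = -3867 + \frac{863 i \sqrt{2589}}{36}$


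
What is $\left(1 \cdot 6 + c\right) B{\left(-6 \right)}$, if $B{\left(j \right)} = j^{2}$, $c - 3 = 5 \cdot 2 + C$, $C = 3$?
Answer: $792$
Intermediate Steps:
$c = 16$ ($c = 3 + \left(5 \cdot 2 + 3\right) = 3 + \left(10 + 3\right) = 3 + 13 = 16$)
$\left(1 \cdot 6 + c\right) B{\left(-6 \right)} = \left(1 \cdot 6 + 16\right) \left(-6\right)^{2} = \left(6 + 16\right) 36 = 22 \cdot 36 = 792$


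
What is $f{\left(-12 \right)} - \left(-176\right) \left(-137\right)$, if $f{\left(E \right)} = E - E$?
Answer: $-24112$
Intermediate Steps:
$f{\left(E \right)} = 0$
$f{\left(-12 \right)} - \left(-176\right) \left(-137\right) = 0 - \left(-176\right) \left(-137\right) = 0 - 24112 = -24112$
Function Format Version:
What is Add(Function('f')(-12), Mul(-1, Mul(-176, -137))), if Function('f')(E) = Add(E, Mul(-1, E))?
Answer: -24112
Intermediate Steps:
Function('f')(E) = 0
Add(Function('f')(-12), Mul(-1, Mul(-176, -137))) = Add(0, Mul(-1, Mul(-176, -137))) = Add(0, Mul(-1, 24112)) = Add(0, -24112) = -24112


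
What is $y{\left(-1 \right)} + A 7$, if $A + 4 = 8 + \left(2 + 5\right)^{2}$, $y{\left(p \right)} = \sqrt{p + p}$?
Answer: $371 + i \sqrt{2} \approx 371.0 + 1.4142 i$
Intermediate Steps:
$y{\left(p \right)} = \sqrt{2} \sqrt{p}$ ($y{\left(p \right)} = \sqrt{2 p} = \sqrt{2} \sqrt{p}$)
$A = 53$ ($A = -4 + \left(8 + \left(2 + 5\right)^{2}\right) = -4 + \left(8 + 7^{2}\right) = -4 + \left(8 + 49\right) = -4 + 57 = 53$)
$y{\left(-1 \right)} + A 7 = \sqrt{2} \sqrt{-1} + 53 \cdot 7 = \sqrt{2} i + 371 = i \sqrt{2} + 371 = 371 + i \sqrt{2}$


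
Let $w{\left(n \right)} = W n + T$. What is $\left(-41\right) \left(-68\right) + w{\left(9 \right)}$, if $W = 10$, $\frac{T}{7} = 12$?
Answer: $2962$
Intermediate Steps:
$T = 84$ ($T = 7 \cdot 12 = 84$)
$w{\left(n \right)} = 84 + 10 n$ ($w{\left(n \right)} = 10 n + 84 = 84 + 10 n$)
$\left(-41\right) \left(-68\right) + w{\left(9 \right)} = \left(-41\right) \left(-68\right) + \left(84 + 10 \cdot 9\right) = 2788 + \left(84 + 90\right) = 2788 + 174 = 2962$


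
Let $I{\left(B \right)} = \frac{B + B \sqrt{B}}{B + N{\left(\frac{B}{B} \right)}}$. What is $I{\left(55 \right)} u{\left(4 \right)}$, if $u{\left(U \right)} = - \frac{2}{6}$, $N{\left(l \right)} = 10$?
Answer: $- \frac{11}{39} - \frac{11 \sqrt{55}}{39} \approx -2.3738$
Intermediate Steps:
$u{\left(U \right)} = - \frac{1}{3}$ ($u{\left(U \right)} = \left(-2\right) \frac{1}{6} = - \frac{1}{3}$)
$I{\left(B \right)} = \frac{B + B^{\frac{3}{2}}}{10 + B}$ ($I{\left(B \right)} = \frac{B + B \sqrt{B}}{B + 10} = \frac{B + B^{\frac{3}{2}}}{10 + B}$)
$I{\left(55 \right)} u{\left(4 \right)} = \frac{55 + 55^{\frac{3}{2}}}{10 + 55} \left(- \frac{1}{3}\right) = \frac{55 + 55 \sqrt{55}}{65} \left(- \frac{1}{3}\right) = \left(\frac{11}{13} + \frac{11 \sqrt{55}}{13}\right) \left(- \frac{1}{3}\right) = - \frac{11}{39} - \frac{11 \sqrt{55}}{39}$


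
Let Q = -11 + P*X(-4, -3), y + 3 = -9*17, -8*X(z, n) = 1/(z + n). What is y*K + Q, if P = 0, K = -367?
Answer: 57241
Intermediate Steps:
X(z, n) = -1/(8*(n + z)) (X(z, n) = -1/(8*(z + n)) = -1/(8*(n + z)))
y = -156 (y = -3 - 9*17 = -3 - 153 = -156)
Q = -11 (Q = -11 + 0*(-1/(8*(-3) + 8*(-4))) = -11 + 0*(-1/(-24 - 32)) = -11 + 0*(-1/(-56)) = -11 + 0*(-1*(-1/56)) = -11 + 0*(1/56) = -11 + 0 = -11)
y*K + Q = -156*(-367) - 11 = 57252 - 11 = 57241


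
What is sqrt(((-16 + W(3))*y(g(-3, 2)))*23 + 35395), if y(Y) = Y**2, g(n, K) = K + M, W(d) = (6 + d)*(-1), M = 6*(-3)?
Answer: I*sqrt(111805) ≈ 334.37*I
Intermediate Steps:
M = -18
W(d) = -6 - d
g(n, K) = -18 + K (g(n, K) = K - 18 = -18 + K)
sqrt(((-16 + W(3))*y(g(-3, 2)))*23 + 35395) = sqrt(((-16 + (-6 - 1*3))*(-18 + 2)**2)*23 + 35395) = sqrt(((-16 + (-6 - 3))*(-16)**2)*23 + 35395) = sqrt(((-16 - 9)*256)*23 + 35395) = sqrt(-25*256*23 + 35395) = sqrt(-6400*23 + 35395) = sqrt(-147200 + 35395) = sqrt(-111805) = I*sqrt(111805)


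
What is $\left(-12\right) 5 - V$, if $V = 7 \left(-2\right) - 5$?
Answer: $-41$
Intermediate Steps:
$V = -19$ ($V = -14 - 5 = -19$)
$\left(-12\right) 5 - V = \left(-12\right) 5 - -19 = -60 + 19 = -41$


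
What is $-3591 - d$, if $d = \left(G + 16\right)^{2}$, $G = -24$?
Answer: $-3655$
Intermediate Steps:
$d = 64$ ($d = \left(-24 + 16\right)^{2} = \left(-8\right)^{2} = 64$)
$-3591 - d = -3591 - 64 = -3655$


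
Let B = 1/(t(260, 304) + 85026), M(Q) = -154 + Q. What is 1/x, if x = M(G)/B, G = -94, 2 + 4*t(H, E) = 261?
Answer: -1/21102506 ≈ -4.7388e-8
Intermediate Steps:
t(H, E) = 259/4 (t(H, E) = -½ + (¼)*261 = -½ + 261/4 = 259/4)
B = 4/340363 (B = 1/(259/4 + 85026) = 1/(340363/4) = 4/340363 ≈ 1.1752e-5)
x = -21102506 (x = (-154 - 94)/(4/340363) = -248*340363/4 = -21102506)
1/x = 1/(-21102506) = -1/21102506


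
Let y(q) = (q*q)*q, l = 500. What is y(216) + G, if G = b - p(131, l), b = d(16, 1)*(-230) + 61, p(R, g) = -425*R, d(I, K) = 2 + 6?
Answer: 10131592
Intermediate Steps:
d(I, K) = 8
b = -1779 (b = 8*(-230) + 61 = -1840 + 61 = -1779)
y(q) = q³ (y(q) = q²*q = q³)
G = 53896 (G = -1779 - (-425)*131 = -1779 - 1*(-55675) = -1779 + 55675 = 53896)
y(216) + G = 216³ + 53896 = 10077696 + 53896 = 10131592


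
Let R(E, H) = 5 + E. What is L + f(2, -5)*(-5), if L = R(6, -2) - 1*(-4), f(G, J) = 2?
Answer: 5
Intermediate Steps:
L = 15 (L = (5 + 6) - 1*(-4) = 11 + 4 = 15)
L + f(2, -5)*(-5) = 15 + 2*(-5) = 15 - 10 = 5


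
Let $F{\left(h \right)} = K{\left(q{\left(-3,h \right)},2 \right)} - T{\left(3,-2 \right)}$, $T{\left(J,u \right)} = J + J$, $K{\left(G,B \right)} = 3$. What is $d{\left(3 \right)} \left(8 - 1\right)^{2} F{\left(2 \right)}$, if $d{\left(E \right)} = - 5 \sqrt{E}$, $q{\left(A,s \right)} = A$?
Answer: $735 \sqrt{3} \approx 1273.1$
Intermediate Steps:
$T{\left(J,u \right)} = 2 J$
$F{\left(h \right)} = -3$ ($F{\left(h \right)} = 3 - 2 \cdot 3 = 3 - 6 = -3$)
$d{\left(3 \right)} \left(8 - 1\right)^{2} F{\left(2 \right)} = - 5 \sqrt{3} \left(8 - 1\right)^{2} \left(-3\right) = - 5 \sqrt{3} \cdot 7^{2} \left(-3\right) = - 5 \sqrt{3} \cdot 49 \left(-3\right) = - 245 \sqrt{3} \left(-3\right) = 735 \sqrt{3}$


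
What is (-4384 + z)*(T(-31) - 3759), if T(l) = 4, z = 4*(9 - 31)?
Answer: 16792360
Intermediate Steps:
z = -88 (z = 4*(-22) = -88)
(-4384 + z)*(T(-31) - 3759) = (-4384 - 88)*(4 - 3759) = -4472*(-3755) = 16792360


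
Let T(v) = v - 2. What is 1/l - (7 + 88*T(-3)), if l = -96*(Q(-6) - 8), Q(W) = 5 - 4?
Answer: 290977/672 ≈ 433.00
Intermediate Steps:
T(v) = -2 + v
Q(W) = 1
l = 672 (l = -96*(1 - 8) = -96*(-7) = 672)
1/l - (7 + 88*T(-3)) = 1/672 - (7 + 88*(-2 - 3)) = 1/672 - (7 + 88*(-5)) = 1/672 - (7 - 440) = 1/672 - 1*(-433) = 1/672 + 433 = 290977/672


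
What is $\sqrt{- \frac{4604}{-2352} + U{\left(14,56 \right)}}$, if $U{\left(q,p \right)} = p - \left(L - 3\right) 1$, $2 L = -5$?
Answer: $\frac{\sqrt{111939}}{42} \approx 7.966$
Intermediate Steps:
$L = - \frac{5}{2}$ ($L = \frac{1}{2} \left(-5\right) = - \frac{5}{2} \approx -2.5$)
$U{\left(q,p \right)} = \frac{11}{2} + p$ ($U{\left(q,p \right)} = p - \left(- \frac{5}{2} - 3\right) 1 = p - \left(- \frac{11}{2}\right) 1 = p - - \frac{11}{2} = p + \frac{11}{2} = \frac{11}{2} + p$)
$\sqrt{- \frac{4604}{-2352} + U{\left(14,56 \right)}} = \sqrt{- \frac{4604}{-2352} + \left(\frac{11}{2} + 56\right)} = \sqrt{\left(-4604\right) \left(- \frac{1}{2352}\right) + \frac{123}{2}} = \sqrt{\frac{1151}{588} + \frac{123}{2}} = \sqrt{\frac{37313}{588}} = \frac{\sqrt{111939}}{42}$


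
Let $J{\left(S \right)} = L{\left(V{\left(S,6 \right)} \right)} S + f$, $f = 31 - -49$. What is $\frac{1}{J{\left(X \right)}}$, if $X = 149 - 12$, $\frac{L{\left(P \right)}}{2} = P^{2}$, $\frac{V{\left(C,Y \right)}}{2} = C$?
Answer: $\frac{1}{20570904} \approx 4.8612 \cdot 10^{-8}$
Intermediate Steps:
$V{\left(C,Y \right)} = 2 C$
$f = 80$ ($f = 31 + 49 = 80$)
$L{\left(P \right)} = 2 P^{2}$
$X = 137$ ($X = 149 - 12 = 137$)
$J{\left(S \right)} = 80 + 8 S^{3}$ ($J{\left(S \right)} = 2 \left(2 S\right)^{2} S + 80 = 2 \cdot 4 S^{2} S + 80 = 8 S^{2} S + 80 = 8 S^{3} + 80 = 80 + 8 S^{3}$)
$\frac{1}{J{\left(X \right)}} = \frac{1}{80 + 8 \cdot 137^{3}} = \frac{1}{80 + 8 \cdot 2571353} = \frac{1}{80 + 20570824} = \frac{1}{20570904}$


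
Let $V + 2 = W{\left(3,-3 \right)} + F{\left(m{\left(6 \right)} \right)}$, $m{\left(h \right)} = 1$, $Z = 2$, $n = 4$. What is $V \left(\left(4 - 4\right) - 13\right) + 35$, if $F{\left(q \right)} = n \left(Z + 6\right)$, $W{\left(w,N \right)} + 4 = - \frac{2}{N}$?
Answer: $- \frac{935}{3} \approx -311.67$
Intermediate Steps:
$W{\left(w,N \right)} = -4 - \frac{2}{N}$
$F{\left(q \right)} = 32$ ($F{\left(q \right)} = 4 \left(2 + 6\right) = 4 \cdot 8 = 32$)
$V = \frac{80}{3}$ ($V = -2 + \left(\left(-4 - \frac{2}{-3}\right) + 32\right) = -2 + \left(\left(-4 - - \frac{2}{3}\right) + 32\right) = -2 + \left(\left(-4 + \frac{2}{3}\right) + 32\right) = -2 + \left(- \frac{10}{3} + 32\right) = -2 + \frac{86}{3} = \frac{80}{3} \approx 26.667$)
$V \left(\left(4 - 4\right) - 13\right) + 35 = \frac{80 \left(\left(4 - 4\right) - 13\right)}{3} + 35 = \frac{80 \left(0 - 13\right)}{3} + 35 = \frac{80}{3} \left(-13\right) + 35 = - \frac{1040}{3} + 35 = - \frac{935}{3}$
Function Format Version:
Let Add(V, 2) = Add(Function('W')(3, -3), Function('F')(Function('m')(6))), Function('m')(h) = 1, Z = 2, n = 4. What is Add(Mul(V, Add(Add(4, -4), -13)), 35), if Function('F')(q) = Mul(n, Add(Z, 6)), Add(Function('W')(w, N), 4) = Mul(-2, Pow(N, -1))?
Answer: Rational(-935, 3) ≈ -311.67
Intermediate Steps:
Function('W')(w, N) = Add(-4, Mul(-2, Pow(N, -1)))
Function('F')(q) = 32 (Function('F')(q) = Mul(4, Add(2, 6)) = Mul(4, 8) = 32)
V = Rational(80, 3) (V = Add(-2, Add(Add(-4, Mul(-2, Pow(-3, -1))), 32)) = Add(-2, Add(Add(-4, Mul(-2, Rational(-1, 3))), 32)) = Add(-2, Add(Add(-4, Rational(2, 3)), 32)) = Add(-2, Add(Rational(-10, 3), 32)) = Add(-2, Rational(86, 3)) = Rational(80, 3) ≈ 26.667)
Add(Mul(V, Add(Add(4, -4), -13)), 35) = Add(Mul(Rational(80, 3), Add(Add(4, -4), -13)), 35) = Add(Mul(Rational(80, 3), Add(0, -13)), 35) = Add(Mul(Rational(80, 3), -13), 35) = Add(Rational(-1040, 3), 35) = Rational(-935, 3)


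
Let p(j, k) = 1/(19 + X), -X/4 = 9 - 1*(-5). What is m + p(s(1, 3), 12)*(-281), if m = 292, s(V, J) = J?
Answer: 11085/37 ≈ 299.59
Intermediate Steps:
X = -56 (X = -4*(9 - 1*(-5)) = -4*(9 + 5) = -4*14 = -56)
p(j, k) = -1/37 (p(j, k) = 1/(19 - 56) = 1/(-37) = -1/37)
m + p(s(1, 3), 12)*(-281) = 292 - 1/37*(-281) = 292 + 281/37 = 11085/37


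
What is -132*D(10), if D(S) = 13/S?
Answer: -858/5 ≈ -171.60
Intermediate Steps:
-132*D(10) = -1716/10 = -132*13/10 = -858/5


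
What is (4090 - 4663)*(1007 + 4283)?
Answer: -3031170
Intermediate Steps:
(4090 - 4663)*(1007 + 4283) = -573*5290 = -3031170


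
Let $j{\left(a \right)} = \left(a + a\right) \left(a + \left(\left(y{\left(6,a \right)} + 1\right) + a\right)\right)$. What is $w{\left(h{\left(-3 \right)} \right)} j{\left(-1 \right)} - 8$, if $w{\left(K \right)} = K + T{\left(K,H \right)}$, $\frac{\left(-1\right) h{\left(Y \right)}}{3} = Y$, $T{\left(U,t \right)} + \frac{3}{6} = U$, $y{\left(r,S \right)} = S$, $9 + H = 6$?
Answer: $62$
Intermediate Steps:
$H = -3$ ($H = -9 + 6 = -3$)
$T{\left(U,t \right)} = - \frac{1}{2} + U$
$h{\left(Y \right)} = - 3 Y$
$j{\left(a \right)} = 2 a \left(1 + 3 a\right)$ ($j{\left(a \right)} = \left(a + a\right) \left(a + \left(\left(a + 1\right) + a\right)\right) = 2 a \left(a + \left(\left(1 + a\right) + a\right)\right) = 2 a \left(a + \left(1 + 2 a\right)\right) = 2 a \left(1 + 3 a\right)$)
$w{\left(K \right)} = - \frac{1}{2} + 2 K$ ($w{\left(K \right)} = K + \left(- \frac{1}{2} + K\right) = - \frac{1}{2} + 2 K$)
$w{\left(h{\left(-3 \right)} \right)} j{\left(-1 \right)} - 8 = \left(- \frac{1}{2} + 2 \left(\left(-3\right) \left(-3\right)\right)\right) 2 \left(-1\right) \left(1 + 3 \left(-1\right)\right) - 8 = \left(- \frac{1}{2} + 2 \cdot 9\right) 2 \left(-1\right) \left(1 - 3\right) - 8 = \left(- \frac{1}{2} + 18\right) 2 \left(-1\right) \left(-2\right) - 8 = \frac{35}{2} \cdot 4 - 8 = 70 - 8 = 62$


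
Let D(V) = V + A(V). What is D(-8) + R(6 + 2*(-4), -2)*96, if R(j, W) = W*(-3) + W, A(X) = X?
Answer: 368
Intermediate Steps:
R(j, W) = -2*W (R(j, W) = -3*W + W = -2*W)
D(V) = 2*V (D(V) = V + V = 2*V)
D(-8) + R(6 + 2*(-4), -2)*96 = 2*(-8) - 2*(-2)*96 = -16 + 4*96 = -16 + 384 = 368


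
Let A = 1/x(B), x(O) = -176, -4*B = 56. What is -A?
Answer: 1/176 ≈ 0.0056818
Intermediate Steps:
B = -14 (B = -¼*56 = -14)
A = -1/176 (A = 1/(-176) = -1/176 ≈ -0.0056818)
-A = -1*(-1/176) = 1/176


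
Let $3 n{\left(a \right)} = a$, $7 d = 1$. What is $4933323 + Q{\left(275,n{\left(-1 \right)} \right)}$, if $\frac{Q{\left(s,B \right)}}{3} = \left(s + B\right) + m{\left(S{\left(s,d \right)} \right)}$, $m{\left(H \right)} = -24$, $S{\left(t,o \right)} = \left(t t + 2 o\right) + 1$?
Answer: $4934075$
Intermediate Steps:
$d = \frac{1}{7}$ ($d = \frac{1}{7} \cdot 1 = \frac{1}{7} \approx 0.14286$)
$S{\left(t,o \right)} = 1 + t^{2} + 2 o$ ($S{\left(t,o \right)} = \left(t^{2} + 2 o\right) + 1 = 1 + t^{2} + 2 o$)
$n{\left(a \right)} = \frac{a}{3}$
$Q{\left(s,B \right)} = -72 + 3 B + 3 s$ ($Q{\left(s,B \right)} = 3 \left(\left(s + B\right) - 24\right) = 3 \left(\left(B + s\right) - 24\right) = 3 \left(-24 + B + s\right) = -72 + 3 B + 3 s$)
$4933323 + Q{\left(275,n{\left(-1 \right)} \right)} = 4933323 + \left(-72 + 3 \cdot \frac{1}{3} \left(-1\right) + 3 \cdot 275\right) = 4933323 + \left(-72 + 3 \left(- \frac{1}{3}\right) + 825\right) = 4933323 - -752 = 4933323 + 752 = 4934075$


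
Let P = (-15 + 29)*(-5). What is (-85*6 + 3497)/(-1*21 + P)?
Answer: -2987/91 ≈ -32.824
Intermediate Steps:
P = -70 (P = 14*(-5) = -70)
(-85*6 + 3497)/(-1*21 + P) = (-85*6 + 3497)/(-1*21 - 70) = (-510 + 3497)/(-21 - 70) = 2987/(-91) = 2987*(-1/91) = -2987/91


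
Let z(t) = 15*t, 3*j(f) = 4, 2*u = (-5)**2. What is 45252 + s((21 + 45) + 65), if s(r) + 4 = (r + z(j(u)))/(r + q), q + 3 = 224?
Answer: 15927447/352 ≈ 45248.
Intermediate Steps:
u = 25/2 (u = (1/2)*(-5)**2 = (1/2)*25 = 25/2 ≈ 12.500)
j(f) = 4/3 (j(f) = (1/3)*4 = 4/3)
q = 221 (q = -3 + 224 = 221)
s(r) = -4 + (20 + r)/(221 + r) (s(r) = -4 + (r + 15*(4/3))/(r + 221) = -4 + (r + 20)/(221 + r) = -4 + (20 + r)/(221 + r))
45252 + s((21 + 45) + 65) = 45252 + 3*(-288 - ((21 + 45) + 65))/(221 + ((21 + 45) + 65)) = 45252 + 3*(-288 - (66 + 65))/(221 + (66 + 65)) = 45252 + 3*(-288 - 1*131)/(221 + 131) = 45252 + 3*(-288 - 131)/352 = 45252 + 3*(1/352)*(-419) = 45252 - 1257/352 = 15927447/352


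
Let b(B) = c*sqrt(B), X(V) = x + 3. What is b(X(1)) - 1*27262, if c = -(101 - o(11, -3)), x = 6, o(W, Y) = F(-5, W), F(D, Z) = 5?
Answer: -27550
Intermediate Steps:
o(W, Y) = 5
X(V) = 9 (X(V) = 6 + 3 = 9)
c = -96 (c = -(101 - 1*5) = -(101 - 5) = -1*96 = -96)
b(B) = -96*sqrt(B)
b(X(1)) - 1*27262 = -96*sqrt(9) - 1*27262 = -96*3 - 27262 = -288 - 27262 = -27550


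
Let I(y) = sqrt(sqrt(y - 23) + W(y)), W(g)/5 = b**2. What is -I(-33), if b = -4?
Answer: -sqrt(80 + 2*I*sqrt(14)) ≈ -8.954 - 0.41787*I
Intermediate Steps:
W(g) = 80 (W(g) = 5*(-4)**2 = 5*16 = 80)
I(y) = sqrt(80 + sqrt(-23 + y)) (I(y) = sqrt(sqrt(y - 23) + 80) = sqrt(sqrt(-23 + y) + 80) = sqrt(80 + sqrt(-23 + y)))
-I(-33) = -sqrt(80 + sqrt(-23 - 33)) = -sqrt(80 + sqrt(-56)) = -sqrt(80 + 2*I*sqrt(14))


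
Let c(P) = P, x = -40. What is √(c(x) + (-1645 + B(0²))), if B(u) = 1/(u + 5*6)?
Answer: I*√1516470/30 ≈ 41.048*I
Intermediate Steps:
B(u) = 1/(30 + u) (B(u) = 1/(u + 30) = 1/(30 + u))
√(c(x) + (-1645 + B(0²))) = √(-40 + (-1645 + 1/(30 + 0²))) = √(-40 + (-1645 + 1/(30 + 0))) = √(-40 + (-1645 + 1/30)) = √(-40 - 49349/30) = √(-50549/30) = I*√1516470/30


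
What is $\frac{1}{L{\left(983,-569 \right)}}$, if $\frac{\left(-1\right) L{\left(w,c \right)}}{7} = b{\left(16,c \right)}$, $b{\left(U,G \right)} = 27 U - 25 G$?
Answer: $- \frac{1}{102599} \approx -9.7467 \cdot 10^{-6}$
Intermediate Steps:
$b{\left(U,G \right)} = - 25 G + 27 U$
$L{\left(w,c \right)} = -3024 + 175 c$ ($L{\left(w,c \right)} = - 7 \left(- 25 c + 27 \cdot 16\right) = - 7 \left(- 25 c + 432\right) = - 7 \left(432 - 25 c\right) = -3024 + 175 c$)
$\frac{1}{L{\left(983,-569 \right)}} = \frac{1}{-3024 + 175 \left(-569\right)} = \frac{1}{-3024 - 99575} = \frac{1}{-102599} = - \frac{1}{102599}$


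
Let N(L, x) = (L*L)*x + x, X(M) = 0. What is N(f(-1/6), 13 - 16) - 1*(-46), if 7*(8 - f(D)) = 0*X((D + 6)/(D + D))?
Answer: -149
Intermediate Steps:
f(D) = 8 (f(D) = 8 - 0*0 = 8 - ⅐*0 = 8 + 0 = 8)
N(L, x) = x + x*L² (N(L, x) = L²*x + x = x*L² + x = x + x*L²)
N(f(-1/6), 13 - 16) - 1*(-46) = (13 - 16)*(1 + 8²) - 1*(-46) = -3*(1 + 64) + 46 = -3*65 + 46 = -195 + 46 = -149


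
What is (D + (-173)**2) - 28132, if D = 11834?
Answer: 13631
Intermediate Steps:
(D + (-173)**2) - 28132 = (11834 + (-173)**2) - 28132 = (11834 + 29929) - 28132 = 41763 - 28132 = 13631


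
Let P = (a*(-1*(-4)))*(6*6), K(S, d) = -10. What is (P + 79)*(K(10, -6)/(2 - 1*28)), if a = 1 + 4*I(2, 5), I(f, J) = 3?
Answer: 9755/13 ≈ 750.38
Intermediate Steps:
a = 13 (a = 1 + 4*3 = 1 + 12 = 13)
P = 1872 (P = (13*(-1*(-4)))*(6*6) = (13*4)*36 = 52*36 = 1872)
(P + 79)*(K(10, -6)/(2 - 1*28)) = (1872 + 79)*(-10/(2 - 1*28)) = 1951*(-10/(2 - 28)) = 1951*(-10/(-26)) = 1951*(-10*(-1/26)) = 1951*(5/13) = 9755/13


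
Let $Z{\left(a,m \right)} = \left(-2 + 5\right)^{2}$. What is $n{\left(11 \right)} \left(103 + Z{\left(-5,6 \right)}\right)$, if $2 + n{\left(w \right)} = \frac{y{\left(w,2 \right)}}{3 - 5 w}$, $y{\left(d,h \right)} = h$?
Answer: $- \frac{2968}{13} \approx -228.31$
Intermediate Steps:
$Z{\left(a,m \right)} = 9$ ($Z{\left(a,m \right)} = 3^{2} = 9$)
$n{\left(w \right)} = -2 + \frac{2}{3 - 5 w}$
$n{\left(11 \right)} \left(103 + Z{\left(-5,6 \right)}\right) = \frac{2 \left(2 - 55\right)}{-3 + 5 \cdot 11} \left(103 + 9\right) = \frac{2 \left(2 - 55\right)}{-3 + 55} \cdot 112 = 2 \cdot \frac{1}{52} \left(-53\right) 112 = \left(- \frac{53}{26}\right) 112 = - \frac{2968}{13}$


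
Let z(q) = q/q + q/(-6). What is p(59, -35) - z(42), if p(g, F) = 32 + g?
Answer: 97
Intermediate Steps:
z(q) = 1 - q/6 (z(q) = 1 + q*(-⅙) = 1 - q/6)
p(59, -35) - z(42) = (32 + 59) - (1 - ⅙*42) = 91 - (1 - 7) = 91 - 1*(-6) = 91 + 6 = 97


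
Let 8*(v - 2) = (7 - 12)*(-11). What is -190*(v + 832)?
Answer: -639065/4 ≈ -1.5977e+5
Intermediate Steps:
v = 71/8 (v = 2 + ((7 - 12)*(-11))/8 = 2 + (-5*(-11))/8 = 2 + (1/8)*55 = 2 + 55/8 = 71/8 ≈ 8.8750)
-190*(v + 832) = -190*(71/8 + 832) = -190*6727/8 = -639065/4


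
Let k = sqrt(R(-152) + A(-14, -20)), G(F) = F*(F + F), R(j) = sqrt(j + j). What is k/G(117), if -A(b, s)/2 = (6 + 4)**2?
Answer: sqrt(-50 + I*sqrt(19))/13689 ≈ 2.2495e-5 + 0.00051704*I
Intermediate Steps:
R(j) = sqrt(2)*sqrt(j) (R(j) = sqrt(2*j) = sqrt(2)*sqrt(j))
A(b, s) = -200 (A(b, s) = -2*(6 + 4)**2 = -2*10**2 = -2*100 = -200)
G(F) = 2*F**2 (G(F) = F*(2*F) = 2*F**2)
k = sqrt(-200 + 4*I*sqrt(19)) (k = sqrt(sqrt(2)*sqrt(-152) - 200) = sqrt(sqrt(2)*(2*I*sqrt(38)) - 200) = sqrt(4*I*sqrt(19) - 200) = sqrt(-200 + 4*I*sqrt(19)) ≈ 0.61586 + 14.156*I)
k/G(117) = (2*sqrt(-50 + I*sqrt(19)))/((2*117**2)) = (2*sqrt(-50 + I*sqrt(19)))/((2*13689)) = (2*sqrt(-50 + I*sqrt(19)))/27378 = (2*sqrt(-50 + I*sqrt(19)))*(1/27378) = sqrt(-50 + I*sqrt(19))/13689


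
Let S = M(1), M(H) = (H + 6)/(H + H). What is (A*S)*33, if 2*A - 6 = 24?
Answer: 3465/2 ≈ 1732.5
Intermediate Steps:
M(H) = (6 + H)/(2*H) (M(H) = (6 + H)/((2*H)) = (6 + H)*(1/(2*H)) = (6 + H)/(2*H))
S = 7/2 (S = (1/2)*(6 + 1)/1 = (1/2)*1*7 = 7/2 ≈ 3.5000)
A = 15 (A = 3 + (1/2)*24 = 3 + 12 = 15)
(A*S)*33 = (15*(7/2))*33 = (105/2)*33 = 3465/2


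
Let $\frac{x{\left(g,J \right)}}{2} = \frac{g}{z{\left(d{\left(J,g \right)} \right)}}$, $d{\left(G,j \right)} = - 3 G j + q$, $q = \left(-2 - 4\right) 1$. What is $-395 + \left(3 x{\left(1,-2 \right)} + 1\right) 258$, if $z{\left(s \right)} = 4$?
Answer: $250$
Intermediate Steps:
$q = -6$ ($q = \left(-6\right) 1 = -6$)
$d{\left(G,j \right)} = -6 - 3 G j$ ($d{\left(G,j \right)} = - 3 G j - 6 = -6 - 3 G j$)
$x{\left(g,J \right)} = \frac{g}{2}$ ($x{\left(g,J \right)} = 2 \frac{g}{4} = \frac{g}{2}$)
$-395 + \left(3 x{\left(1,-2 \right)} + 1\right) 258 = -395 + \left(3 \cdot \frac{1}{2} \cdot 1 + 1\right) 258 = -395 + \left(3 \cdot \frac{1}{2} + 1\right) 258 = -395 + \left(\frac{3}{2} + 1\right) 258 = -395 + \frac{5}{2} \cdot 258 = -395 + 645 = 250$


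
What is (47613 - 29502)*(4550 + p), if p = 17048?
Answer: 391161378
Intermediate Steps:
(47613 - 29502)*(4550 + p) = (47613 - 29502)*(4550 + 17048) = 18111*21598 = 391161378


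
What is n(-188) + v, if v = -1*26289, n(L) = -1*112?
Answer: -26401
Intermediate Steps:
n(L) = -112
v = -26289
n(-188) + v = -112 - 26289 = -26401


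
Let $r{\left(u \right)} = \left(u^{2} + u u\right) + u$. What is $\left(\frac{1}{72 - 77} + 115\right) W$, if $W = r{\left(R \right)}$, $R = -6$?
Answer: $\frac{37884}{5} \approx 7576.8$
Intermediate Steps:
$r{\left(u \right)} = u + 2 u^{2}$ ($r{\left(u \right)} = \left(u^{2} + u^{2}\right) + u = 2 u^{2} + u = u + 2 u^{2}$)
$W = 66$ ($W = - 6 \left(1 + 2 \left(-6\right)\right) = - 6 \left(1 - 12\right) = \left(-6\right) \left(-11\right) = 66$)
$\left(\frac{1}{72 - 77} + 115\right) W = \left(\frac{1}{72 - 77} + 115\right) 66 = \left(\frac{1}{-5} + 115\right) 66 = \left(- \frac{1}{5} + 115\right) 66 = \frac{574}{5} \cdot 66 = \frac{37884}{5}$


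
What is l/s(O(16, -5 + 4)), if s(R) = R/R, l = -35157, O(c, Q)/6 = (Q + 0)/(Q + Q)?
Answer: -35157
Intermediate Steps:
O(c, Q) = 3 (O(c, Q) = 6*((Q + 0)/(Q + Q)) = 6*(Q/((2*Q))) = 6*(Q*(1/(2*Q))) = 6*(½) = 3)
s(R) = 1
l/s(O(16, -5 + 4)) = -35157/1 = -35157*1 = -35157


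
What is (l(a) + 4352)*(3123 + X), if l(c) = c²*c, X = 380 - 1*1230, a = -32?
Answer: -64589568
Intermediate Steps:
X = -850 (X = 380 - 1230 = -850)
l(c) = c³
(l(a) + 4352)*(3123 + X) = ((-32)³ + 4352)*(3123 - 850) = (-32768 + 4352)*2273 = -28416*2273 = -64589568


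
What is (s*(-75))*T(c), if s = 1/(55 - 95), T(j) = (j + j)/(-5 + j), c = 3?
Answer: -45/8 ≈ -5.6250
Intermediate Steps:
T(j) = 2*j/(-5 + j) (T(j) = (2*j)/(-5 + j) = 2*j/(-5 + j))
s = -1/40 (s = 1/(-40) = -1/40 ≈ -0.025000)
(s*(-75))*T(c) = (-1/40*(-75))*(2*3/(-5 + 3)) = 15*(2*3/(-2))/8 = 15*(2*3*(-1/2))/8 = (15/8)*(-3) = -45/8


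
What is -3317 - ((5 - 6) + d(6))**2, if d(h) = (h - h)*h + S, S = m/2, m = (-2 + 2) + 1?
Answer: -13269/4 ≈ -3317.3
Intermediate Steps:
m = 1 (m = 0 + 1 = 1)
S = 1/2 ≈ 0.50000
d(h) = 1/2 (d(h) = (h - h)*h + 1/2 = 0*h + 1/2 = 0 + 1/2 = 1/2)
-3317 - ((5 - 6) + d(6))**2 = -3317 - ((5 - 6) + 1/2)**2 = -3317 - (-1 + 1/2)**2 = -3317 - (-1/2)**2 = -3317 - 1*1/4 = -3317 - 1/4 = -13269/4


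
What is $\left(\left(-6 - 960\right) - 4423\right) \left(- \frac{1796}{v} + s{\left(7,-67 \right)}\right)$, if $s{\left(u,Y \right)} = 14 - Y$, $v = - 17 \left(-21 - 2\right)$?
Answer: $- \frac{9470375}{23} \approx -4.1176 \cdot 10^{5}$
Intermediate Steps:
$v = 391$ ($v = \left(-17\right) \left(-23\right) = 391$)
$\left(\left(-6 - 960\right) - 4423\right) \left(- \frac{1796}{v} + s{\left(7,-67 \right)}\right) = \left(\left(-6 - 960\right) - 4423\right) \left(- \frac{1796}{391} + \left(14 - -67\right)\right) = \left(\left(-6 - 960\right) - 4423\right) \left(\left(-1796\right) \frac{1}{391} + \left(14 + 67\right)\right) = \left(-966 - 4423\right) \left(- \frac{1796}{391} + 81\right) = \left(-5389\right) \frac{29875}{391} = - \frac{9470375}{23}$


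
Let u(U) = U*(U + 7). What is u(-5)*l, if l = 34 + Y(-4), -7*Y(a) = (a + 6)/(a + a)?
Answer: -4765/14 ≈ -340.36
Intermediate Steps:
Y(a) = -(6 + a)/(14*a) (Y(a) = -(a + 6)/(7*(a + a)) = -(6 + a)/(7*(2*a)) = -(6 + a)*1/(2*a)/7 = -(6 + a)/(14*a))
u(U) = U*(7 + U)
l = 953/28 (l = 34 + (1/14)*(-6 - 1*(-4))/(-4) = 34 + (1/14)*(-¼)*(-6 + 4) = 34 + (1/14)*(-¼)*(-2) = 34 + 1/28 = 953/28 ≈ 34.036)
u(-5)*l = -5*(7 - 5)*(953/28) = -5*2*(953/28) = -10*953/28 = -4765/14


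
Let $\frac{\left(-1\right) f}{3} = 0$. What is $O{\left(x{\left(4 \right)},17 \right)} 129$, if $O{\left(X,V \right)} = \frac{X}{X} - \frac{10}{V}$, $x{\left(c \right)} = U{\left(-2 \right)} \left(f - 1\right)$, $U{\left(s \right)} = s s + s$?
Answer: $\frac{903}{17} \approx 53.118$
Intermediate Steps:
$f = 0$ ($f = \left(-3\right) 0 = 0$)
$U{\left(s \right)} = s + s^{2}$ ($U{\left(s \right)} = s^{2} + s = s + s^{2}$)
$x{\left(c \right)} = -2$ ($x{\left(c \right)} = - 2 \left(1 - 2\right) \left(0 - 1\right) = \left(-2\right) \left(-1\right) \left(-1\right) = 2 \left(-1\right) = -2$)
$O{\left(X,V \right)} = 1 - \frac{10}{V}$
$O{\left(x{\left(4 \right)},17 \right)} 129 = \frac{-10 + 17}{17} \cdot 129 = \frac{1}{17} \cdot 7 \cdot 129 = \frac{7}{17} \cdot 129 = \frac{903}{17}$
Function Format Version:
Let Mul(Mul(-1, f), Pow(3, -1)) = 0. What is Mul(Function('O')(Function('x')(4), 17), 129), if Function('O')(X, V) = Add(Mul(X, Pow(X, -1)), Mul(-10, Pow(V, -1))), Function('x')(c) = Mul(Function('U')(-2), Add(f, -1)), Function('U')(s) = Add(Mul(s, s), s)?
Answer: Rational(903, 17) ≈ 53.118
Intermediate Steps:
f = 0 (f = Mul(-3, 0) = 0)
Function('U')(s) = Add(s, Pow(s, 2)) (Function('U')(s) = Add(Pow(s, 2), s) = Add(s, Pow(s, 2)))
Function('x')(c) = -2 (Function('x')(c) = Mul(Mul(-2, Add(1, -2)), Add(0, -1)) = Mul(Mul(-2, -1), -1) = Mul(2, -1) = -2)
Function('O')(X, V) = Add(1, Mul(-10, Pow(V, -1)))
Mul(Function('O')(Function('x')(4), 17), 129) = Mul(Mul(Pow(17, -1), Add(-10, 17)), 129) = Mul(Mul(Rational(1, 17), 7), 129) = Mul(Rational(7, 17), 129) = Rational(903, 17)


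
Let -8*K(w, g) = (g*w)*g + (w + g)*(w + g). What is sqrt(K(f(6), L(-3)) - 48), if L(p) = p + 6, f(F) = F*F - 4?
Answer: I*sqrt(3794)/4 ≈ 15.399*I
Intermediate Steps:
f(F) = -4 + F**2 (f(F) = F**2 - 4 = -4 + F**2)
L(p) = 6 + p
K(w, g) = -(g + w)**2/8 - w*g**2/8 (K(w, g) = -((g*w)*g + (w + g)*(w + g))/8 = -(w*g**2 + (g + w)*(g + w))/8 = -(w*g**2 + (g + w)**2)/8 = -((g + w)**2 + w*g**2)/8 = -(g + w)**2/8 - w*g**2/8)
sqrt(K(f(6), L(-3)) - 48) = sqrt((-((6 - 3) + (-4 + 6**2))**2/8 - (-4 + 6**2)*(6 - 3)**2/8) - 48) = sqrt((-(3 + (-4 + 36))**2/8 - 1/8*(-4 + 36)*3**2) - 48) = sqrt((-(3 + 32)**2/8 - 1/8*32*9) - 48) = sqrt((-1/8*35**2 - 36) - 48) = sqrt((-1/8*1225 - 36) - 48) = sqrt((-1225/8 - 36) - 48) = sqrt(-1513/8 - 48) = sqrt(-1897/8) = I*sqrt(3794)/4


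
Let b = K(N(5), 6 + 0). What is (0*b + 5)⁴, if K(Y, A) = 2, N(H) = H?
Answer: 625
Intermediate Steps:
b = 2
(0*b + 5)⁴ = (0*2 + 5)⁴ = (0 + 5)⁴ = 5⁴ = 625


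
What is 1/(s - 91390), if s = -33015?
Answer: -1/124405 ≈ -8.0383e-6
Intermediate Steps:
1/(s - 91390) = 1/(-33015 - 91390) = 1/(-124405) = -1/124405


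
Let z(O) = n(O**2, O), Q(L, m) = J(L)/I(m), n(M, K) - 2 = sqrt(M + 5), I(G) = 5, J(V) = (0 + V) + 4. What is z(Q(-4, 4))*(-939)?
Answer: -1878 - 939*sqrt(5) ≈ -3977.7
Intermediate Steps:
J(V) = 4 + V (J(V) = V + 4 = 4 + V)
n(M, K) = 2 + sqrt(5 + M) (n(M, K) = 2 + sqrt(M + 5) = 2 + sqrt(5 + M))
Q(L, m) = 4/5 + L/5 (Q(L, m) = (4 + L)/5 = (4 + L)*(1/5) = 4/5 + L/5)
z(O) = 2 + sqrt(5 + O**2)
z(Q(-4, 4))*(-939) = (2 + sqrt(5 + (4/5 + (1/5)*(-4))**2))*(-939) = (2 + sqrt(5 + (4/5 - 4/5)**2))*(-939) = (2 + sqrt(5 + 0**2))*(-939) = (2 + sqrt(5 + 0))*(-939) = (2 + sqrt(5))*(-939) = -1878 - 939*sqrt(5)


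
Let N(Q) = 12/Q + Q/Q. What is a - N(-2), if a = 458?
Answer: 463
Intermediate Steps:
N(Q) = 1 + 12/Q (N(Q) = 12/Q + 1 = 1 + 12/Q)
a - N(-2) = 458 - (12 - 2)/(-2) = 458 - (-1)*10/2 = 458 - 1*(-5) = 458 + 5 = 463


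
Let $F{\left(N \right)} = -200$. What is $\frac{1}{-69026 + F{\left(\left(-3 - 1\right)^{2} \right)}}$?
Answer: $- \frac{1}{69226} \approx -1.4445 \cdot 10^{-5}$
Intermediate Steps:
$\frac{1}{-69026 + F{\left(\left(-3 - 1\right)^{2} \right)}} = \frac{1}{-69026 - 200} = \frac{1}{-69226} = - \frac{1}{69226}$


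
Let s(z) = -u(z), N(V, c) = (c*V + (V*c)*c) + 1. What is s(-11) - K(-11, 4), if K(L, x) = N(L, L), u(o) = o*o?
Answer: 1088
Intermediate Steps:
u(o) = o**2
N(V, c) = 1 + V*c + V*c**2 (N(V, c) = (V*c + V*c**2) + 1 = 1 + V*c + V*c**2)
K(L, x) = 1 + L**2 + L**3 (K(L, x) = 1 + L*L + L*L**2 = 1 + L**2 + L**3)
s(z) = -z**2
s(-11) - K(-11, 4) = -1*(-11)**2 - (1 + (-11)**2 + (-11)**3) = -1*121 - (1 + 121 - 1331) = -121 - 1*(-1209) = -121 + 1209 = 1088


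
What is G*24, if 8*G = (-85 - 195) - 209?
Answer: -1467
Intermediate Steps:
G = -489/8 (G = ((-85 - 195) - 209)/8 = (-280 - 209)/8 = (⅛)*(-489) = -489/8 ≈ -61.125)
G*24 = -489/8*24 = -1467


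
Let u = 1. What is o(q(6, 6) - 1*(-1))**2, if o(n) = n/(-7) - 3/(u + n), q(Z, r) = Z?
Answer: 121/64 ≈ 1.8906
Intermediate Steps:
o(n) = -3/(1 + n) - n/7 (o(n) = n/(-7) - 3/(1 + n) = n*(-1/7) - 3/(1 + n) = -n/7 - 3/(1 + n) = -3/(1 + n) - n/7)
o(q(6, 6) - 1*(-1))**2 = ((-21 - (6 - 1*(-1)) - (6 - 1*(-1))**2)/(7*(1 + (6 - 1*(-1)))))**2 = ((-21 - (6 + 1) - (6 + 1)**2)/(7*(1 + (6 + 1))))**2 = ((-21 - 1*7 - 1*7**2)/(7*(1 + 7)))**2 = ((1/7)*(-21 - 7 - 1*49)/8)**2 = ((1/7)*(1/8)*(-21 - 7 - 49))**2 = ((1/7)*(1/8)*(-77))**2 = (-11/8)**2 = 121/64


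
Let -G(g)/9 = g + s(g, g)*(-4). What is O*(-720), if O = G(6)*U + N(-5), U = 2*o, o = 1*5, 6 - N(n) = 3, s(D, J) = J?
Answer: -1168560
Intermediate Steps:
N(n) = 3 (N(n) = 6 - 1*3 = 6 - 3 = 3)
o = 5
G(g) = 27*g (G(g) = -9*(g + g*(-4)) = -9*(g - 4*g) = -(-27)*g = 27*g)
U = 10 (U = 2*5 = 10)
O = 1623 (O = (27*6)*10 + 3 = 162*10 + 3 = 1620 + 3 = 1623)
O*(-720) = 1623*(-720) = -1168560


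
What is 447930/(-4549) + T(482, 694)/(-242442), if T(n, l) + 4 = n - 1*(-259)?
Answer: -108600397673/1102868658 ≈ -98.471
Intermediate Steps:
T(n, l) = 255 + n (T(n, l) = -4 + (n - 1*(-259)) = -4 + (n + 259) = -4 + (259 + n) = 255 + n)
447930/(-4549) + T(482, 694)/(-242442) = 447930/(-4549) + (255 + 482)/(-242442) = 447930*(-1/4549) + 737*(-1/242442) = -447930/4549 - 737/242442 = -108600397673/1102868658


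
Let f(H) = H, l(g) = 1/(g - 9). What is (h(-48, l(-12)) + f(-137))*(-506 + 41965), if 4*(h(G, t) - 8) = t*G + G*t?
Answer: -37105805/7 ≈ -5.3008e+6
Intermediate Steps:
l(g) = 1/(-9 + g)
h(G, t) = 8 + G*t/2 (h(G, t) = 8 + (t*G + G*t)/4 = 8 + (G*t + G*t)/4 = 8 + (2*G*t)/4 = 8 + G*t/2)
(h(-48, l(-12)) + f(-137))*(-506 + 41965) = ((8 + (½)*(-48)/(-9 - 12)) - 137)*(-506 + 41965) = ((8 + (½)*(-48)/(-21)) - 137)*41459 = ((8 + (½)*(-48)*(-1/21)) - 137)*41459 = ((8 + 8/7) - 137)*41459 = (64/7 - 137)*41459 = -895/7*41459 = -37105805/7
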